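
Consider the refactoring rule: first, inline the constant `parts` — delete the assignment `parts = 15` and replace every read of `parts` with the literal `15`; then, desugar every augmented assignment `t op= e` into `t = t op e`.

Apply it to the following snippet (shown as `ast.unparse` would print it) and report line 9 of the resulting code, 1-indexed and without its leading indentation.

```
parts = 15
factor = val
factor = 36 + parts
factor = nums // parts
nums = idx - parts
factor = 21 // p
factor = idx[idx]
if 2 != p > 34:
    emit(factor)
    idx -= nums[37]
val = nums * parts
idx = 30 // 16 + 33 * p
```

idx = idx - nums[37]

Transformed code:
factor = val
factor = 36 + 15
factor = nums // 15
nums = idx - 15
factor = 21 // p
factor = idx[idx]
if 2 != p > 34:
    emit(factor)
    idx = idx - nums[37]
val = nums * 15
idx = 30 // 16 + 33 * p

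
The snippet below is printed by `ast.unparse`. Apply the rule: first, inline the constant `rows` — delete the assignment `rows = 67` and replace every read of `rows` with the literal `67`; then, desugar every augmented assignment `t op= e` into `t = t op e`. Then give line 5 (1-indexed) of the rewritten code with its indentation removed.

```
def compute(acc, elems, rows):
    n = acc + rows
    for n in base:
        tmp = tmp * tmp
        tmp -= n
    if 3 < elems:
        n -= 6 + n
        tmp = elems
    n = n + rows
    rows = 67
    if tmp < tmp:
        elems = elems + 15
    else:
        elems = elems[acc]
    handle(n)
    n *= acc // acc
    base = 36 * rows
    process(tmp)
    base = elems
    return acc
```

tmp = tmp - n

Transformed code:
def compute(acc, elems, rows):
    n = acc + 67
    for n in base:
        tmp = tmp * tmp
        tmp = tmp - n
    if 3 < elems:
        n = n - (6 + n)
        tmp = elems
    n = n + 67
    if tmp < tmp:
        elems = elems + 15
    else:
        elems = elems[acc]
    handle(n)
    n = n * (acc // acc)
    base = 36 * 67
    process(tmp)
    base = elems
    return acc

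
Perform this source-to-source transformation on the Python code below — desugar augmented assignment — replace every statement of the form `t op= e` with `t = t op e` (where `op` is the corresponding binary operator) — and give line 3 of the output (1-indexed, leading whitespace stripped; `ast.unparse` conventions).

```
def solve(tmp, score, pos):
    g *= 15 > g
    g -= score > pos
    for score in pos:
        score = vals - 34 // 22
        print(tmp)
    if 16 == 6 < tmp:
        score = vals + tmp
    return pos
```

g = g - (score > pos)

Transformed code:
def solve(tmp, score, pos):
    g = g * (15 > g)
    g = g - (score > pos)
    for score in pos:
        score = vals - 34 // 22
        print(tmp)
    if 16 == 6 < tmp:
        score = vals + tmp
    return pos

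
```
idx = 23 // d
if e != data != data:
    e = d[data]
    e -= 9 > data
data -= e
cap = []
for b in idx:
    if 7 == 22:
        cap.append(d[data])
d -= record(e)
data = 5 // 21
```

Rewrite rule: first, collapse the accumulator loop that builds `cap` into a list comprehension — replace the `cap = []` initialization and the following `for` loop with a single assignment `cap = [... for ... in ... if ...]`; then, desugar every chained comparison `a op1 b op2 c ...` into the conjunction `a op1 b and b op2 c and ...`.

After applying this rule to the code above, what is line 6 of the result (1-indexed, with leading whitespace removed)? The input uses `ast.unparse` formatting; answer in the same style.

cap = [d[data] for b in idx if 7 == 22]

Transformed code:
idx = 23 // d
if e != data and data != data:
    e = d[data]
    e -= 9 > data
data -= e
cap = [d[data] for b in idx if 7 == 22]
d -= record(e)
data = 5 // 21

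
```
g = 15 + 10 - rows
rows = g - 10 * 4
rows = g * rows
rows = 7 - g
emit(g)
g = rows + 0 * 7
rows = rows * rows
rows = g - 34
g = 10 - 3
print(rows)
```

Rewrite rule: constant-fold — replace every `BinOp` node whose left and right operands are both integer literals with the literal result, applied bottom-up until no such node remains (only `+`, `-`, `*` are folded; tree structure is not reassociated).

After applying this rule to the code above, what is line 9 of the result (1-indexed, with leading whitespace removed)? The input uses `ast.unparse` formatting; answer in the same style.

Transformed code:
g = 25 - rows
rows = g - 40
rows = g * rows
rows = 7 - g
emit(g)
g = rows + 0
rows = rows * rows
rows = g - 34
g = 7
print(rows)

g = 7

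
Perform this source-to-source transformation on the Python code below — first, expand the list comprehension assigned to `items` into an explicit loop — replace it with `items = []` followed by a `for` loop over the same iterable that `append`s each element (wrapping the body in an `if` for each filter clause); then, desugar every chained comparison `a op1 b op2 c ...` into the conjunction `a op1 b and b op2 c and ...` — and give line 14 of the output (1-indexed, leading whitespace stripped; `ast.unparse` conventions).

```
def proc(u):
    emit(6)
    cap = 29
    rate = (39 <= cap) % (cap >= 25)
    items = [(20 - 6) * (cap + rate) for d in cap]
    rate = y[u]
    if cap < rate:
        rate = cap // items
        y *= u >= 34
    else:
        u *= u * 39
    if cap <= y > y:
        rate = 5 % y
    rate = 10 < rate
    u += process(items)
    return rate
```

Transformed code:
def proc(u):
    emit(6)
    cap = 29
    rate = (39 <= cap) % (cap >= 25)
    items = []
    for d in cap:
        items.append((20 - 6) * (cap + rate))
    rate = y[u]
    if cap < rate:
        rate = cap // items
        y *= u >= 34
    else:
        u *= u * 39
    if cap <= y and y > y:
        rate = 5 % y
    rate = 10 < rate
    u += process(items)
    return rate

if cap <= y and y > y:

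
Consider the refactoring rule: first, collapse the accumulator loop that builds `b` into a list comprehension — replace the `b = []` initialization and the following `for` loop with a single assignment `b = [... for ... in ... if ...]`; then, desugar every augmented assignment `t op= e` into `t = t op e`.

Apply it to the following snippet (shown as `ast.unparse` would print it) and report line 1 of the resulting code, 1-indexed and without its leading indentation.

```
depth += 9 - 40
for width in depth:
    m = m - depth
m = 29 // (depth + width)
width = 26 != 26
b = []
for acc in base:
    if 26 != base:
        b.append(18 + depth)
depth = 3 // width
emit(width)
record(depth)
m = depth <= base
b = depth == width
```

depth = depth + (9 - 40)

Transformed code:
depth = depth + (9 - 40)
for width in depth:
    m = m - depth
m = 29 // (depth + width)
width = 26 != 26
b = [18 + depth for acc in base if 26 != base]
depth = 3 // width
emit(width)
record(depth)
m = depth <= base
b = depth == width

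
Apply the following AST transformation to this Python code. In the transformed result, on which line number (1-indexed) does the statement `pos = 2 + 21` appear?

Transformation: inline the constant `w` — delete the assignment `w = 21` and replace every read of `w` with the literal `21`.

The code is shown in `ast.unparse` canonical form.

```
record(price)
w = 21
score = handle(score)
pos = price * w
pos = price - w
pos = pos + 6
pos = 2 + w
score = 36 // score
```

6

Transformed code:
record(price)
score = handle(score)
pos = price * 21
pos = price - 21
pos = pos + 6
pos = 2 + 21
score = 36 // score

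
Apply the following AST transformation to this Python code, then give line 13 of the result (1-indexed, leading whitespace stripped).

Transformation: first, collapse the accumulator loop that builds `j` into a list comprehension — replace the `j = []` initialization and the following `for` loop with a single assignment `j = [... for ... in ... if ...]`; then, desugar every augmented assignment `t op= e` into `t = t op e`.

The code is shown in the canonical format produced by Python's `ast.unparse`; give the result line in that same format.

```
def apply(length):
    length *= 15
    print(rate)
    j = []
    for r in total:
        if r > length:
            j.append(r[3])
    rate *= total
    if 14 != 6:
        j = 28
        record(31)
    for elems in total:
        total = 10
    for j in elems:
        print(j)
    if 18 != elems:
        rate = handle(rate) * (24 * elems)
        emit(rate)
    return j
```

Transformed code:
def apply(length):
    length = length * 15
    print(rate)
    j = [r[3] for r in total if r > length]
    rate = rate * total
    if 14 != 6:
        j = 28
        record(31)
    for elems in total:
        total = 10
    for j in elems:
        print(j)
    if 18 != elems:
        rate = handle(rate) * (24 * elems)
        emit(rate)
    return j

if 18 != elems:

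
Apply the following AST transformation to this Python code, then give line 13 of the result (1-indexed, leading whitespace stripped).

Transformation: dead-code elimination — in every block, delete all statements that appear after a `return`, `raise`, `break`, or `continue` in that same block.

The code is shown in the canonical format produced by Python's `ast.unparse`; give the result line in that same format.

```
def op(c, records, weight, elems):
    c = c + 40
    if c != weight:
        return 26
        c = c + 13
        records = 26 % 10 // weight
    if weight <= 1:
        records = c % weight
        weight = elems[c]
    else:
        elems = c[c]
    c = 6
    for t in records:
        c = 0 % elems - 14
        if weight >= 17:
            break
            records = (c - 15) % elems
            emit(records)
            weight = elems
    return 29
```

if weight >= 17:

Transformed code:
def op(c, records, weight, elems):
    c = c + 40
    if c != weight:
        return 26
    if weight <= 1:
        records = c % weight
        weight = elems[c]
    else:
        elems = c[c]
    c = 6
    for t in records:
        c = 0 % elems - 14
        if weight >= 17:
            break
    return 29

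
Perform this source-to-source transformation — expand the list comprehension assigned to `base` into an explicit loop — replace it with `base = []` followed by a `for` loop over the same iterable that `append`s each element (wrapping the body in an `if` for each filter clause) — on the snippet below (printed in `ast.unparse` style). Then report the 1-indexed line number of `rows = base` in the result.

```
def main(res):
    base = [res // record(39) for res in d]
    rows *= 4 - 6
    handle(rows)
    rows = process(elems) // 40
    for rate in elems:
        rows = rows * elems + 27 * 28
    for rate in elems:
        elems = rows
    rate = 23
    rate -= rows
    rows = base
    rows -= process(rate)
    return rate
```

Transformed code:
def main(res):
    base = []
    for res in d:
        base.append(res // record(39))
    rows *= 4 - 6
    handle(rows)
    rows = process(elems) // 40
    for rate in elems:
        rows = rows * elems + 27 * 28
    for rate in elems:
        elems = rows
    rate = 23
    rate -= rows
    rows = base
    rows -= process(rate)
    return rate

14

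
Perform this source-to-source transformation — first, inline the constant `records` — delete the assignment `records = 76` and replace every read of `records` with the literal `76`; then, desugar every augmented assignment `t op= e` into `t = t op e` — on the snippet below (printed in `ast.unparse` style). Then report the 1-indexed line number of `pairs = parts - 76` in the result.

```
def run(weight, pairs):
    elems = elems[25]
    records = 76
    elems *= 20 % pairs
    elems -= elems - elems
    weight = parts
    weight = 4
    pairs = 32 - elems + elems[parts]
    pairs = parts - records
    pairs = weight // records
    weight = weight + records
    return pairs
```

Transformed code:
def run(weight, pairs):
    elems = elems[25]
    elems = elems * (20 % pairs)
    elems = elems - (elems - elems)
    weight = parts
    weight = 4
    pairs = 32 - elems + elems[parts]
    pairs = parts - 76
    pairs = weight // 76
    weight = weight + 76
    return pairs

8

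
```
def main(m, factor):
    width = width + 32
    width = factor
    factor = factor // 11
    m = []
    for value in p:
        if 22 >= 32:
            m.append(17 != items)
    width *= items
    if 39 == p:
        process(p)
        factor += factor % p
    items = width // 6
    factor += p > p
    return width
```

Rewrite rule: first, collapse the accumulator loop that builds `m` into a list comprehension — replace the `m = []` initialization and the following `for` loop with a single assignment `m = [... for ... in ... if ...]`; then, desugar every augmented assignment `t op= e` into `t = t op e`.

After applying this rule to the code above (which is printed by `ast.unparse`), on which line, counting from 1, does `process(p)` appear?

Transformed code:
def main(m, factor):
    width = width + 32
    width = factor
    factor = factor // 11
    m = [17 != items for value in p if 22 >= 32]
    width = width * items
    if 39 == p:
        process(p)
        factor = factor + factor % p
    items = width // 6
    factor = factor + (p > p)
    return width

8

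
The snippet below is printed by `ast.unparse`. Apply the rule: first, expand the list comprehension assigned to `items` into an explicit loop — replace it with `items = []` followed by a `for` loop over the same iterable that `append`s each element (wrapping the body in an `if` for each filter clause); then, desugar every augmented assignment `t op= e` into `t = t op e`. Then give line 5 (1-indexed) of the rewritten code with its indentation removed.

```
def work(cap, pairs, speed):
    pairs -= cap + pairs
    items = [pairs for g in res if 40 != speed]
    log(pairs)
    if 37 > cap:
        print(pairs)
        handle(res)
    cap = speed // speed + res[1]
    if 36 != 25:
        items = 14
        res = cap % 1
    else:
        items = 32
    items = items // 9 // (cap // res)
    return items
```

Transformed code:
def work(cap, pairs, speed):
    pairs = pairs - (cap + pairs)
    items = []
    for g in res:
        if 40 != speed:
            items.append(pairs)
    log(pairs)
    if 37 > cap:
        print(pairs)
        handle(res)
    cap = speed // speed + res[1]
    if 36 != 25:
        items = 14
        res = cap % 1
    else:
        items = 32
    items = items // 9 // (cap // res)
    return items

if 40 != speed:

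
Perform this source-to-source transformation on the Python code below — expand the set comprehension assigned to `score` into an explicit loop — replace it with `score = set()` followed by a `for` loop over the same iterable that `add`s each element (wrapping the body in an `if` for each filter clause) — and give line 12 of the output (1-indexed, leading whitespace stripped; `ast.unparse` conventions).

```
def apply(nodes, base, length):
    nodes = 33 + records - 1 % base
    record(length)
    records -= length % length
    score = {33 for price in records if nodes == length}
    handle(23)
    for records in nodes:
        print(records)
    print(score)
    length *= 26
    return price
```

Transformed code:
def apply(nodes, base, length):
    nodes = 33 + records - 1 % base
    record(length)
    records -= length % length
    score = set()
    for price in records:
        if nodes == length:
            score.add(33)
    handle(23)
    for records in nodes:
        print(records)
    print(score)
    length *= 26
    return price

print(score)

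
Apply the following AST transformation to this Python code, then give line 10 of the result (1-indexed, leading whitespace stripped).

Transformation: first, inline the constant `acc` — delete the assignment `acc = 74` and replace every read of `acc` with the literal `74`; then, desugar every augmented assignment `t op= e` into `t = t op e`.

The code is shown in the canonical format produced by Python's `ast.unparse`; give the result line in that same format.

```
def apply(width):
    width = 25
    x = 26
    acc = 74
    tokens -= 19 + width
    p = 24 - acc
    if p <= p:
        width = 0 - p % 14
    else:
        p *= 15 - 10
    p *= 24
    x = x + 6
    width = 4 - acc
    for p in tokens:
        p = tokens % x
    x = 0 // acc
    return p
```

p = p * 24

Transformed code:
def apply(width):
    width = 25
    x = 26
    tokens = tokens - (19 + width)
    p = 24 - 74
    if p <= p:
        width = 0 - p % 14
    else:
        p = p * (15 - 10)
    p = p * 24
    x = x + 6
    width = 4 - 74
    for p in tokens:
        p = tokens % x
    x = 0 // 74
    return p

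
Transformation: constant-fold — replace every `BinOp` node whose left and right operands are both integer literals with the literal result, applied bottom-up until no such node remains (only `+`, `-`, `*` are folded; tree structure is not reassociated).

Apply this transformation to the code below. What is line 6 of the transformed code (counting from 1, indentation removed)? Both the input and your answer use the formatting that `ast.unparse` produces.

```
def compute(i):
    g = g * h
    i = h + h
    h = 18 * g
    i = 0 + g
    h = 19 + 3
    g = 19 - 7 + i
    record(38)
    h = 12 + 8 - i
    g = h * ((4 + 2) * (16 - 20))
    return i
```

Transformed code:
def compute(i):
    g = g * h
    i = h + h
    h = 18 * g
    i = 0 + g
    h = 22
    g = 12 + i
    record(38)
    h = 20 - i
    g = h * -24
    return i

h = 22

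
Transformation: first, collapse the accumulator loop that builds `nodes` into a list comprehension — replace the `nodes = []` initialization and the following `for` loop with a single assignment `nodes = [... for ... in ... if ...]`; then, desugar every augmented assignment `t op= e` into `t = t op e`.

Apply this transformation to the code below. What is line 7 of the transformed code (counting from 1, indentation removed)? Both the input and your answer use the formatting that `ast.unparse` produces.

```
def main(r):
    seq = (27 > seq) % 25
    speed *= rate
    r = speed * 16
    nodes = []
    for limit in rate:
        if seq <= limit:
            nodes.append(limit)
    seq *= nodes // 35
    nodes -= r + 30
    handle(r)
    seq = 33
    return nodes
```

nodes = nodes - (r + 30)

Transformed code:
def main(r):
    seq = (27 > seq) % 25
    speed = speed * rate
    r = speed * 16
    nodes = [limit for limit in rate if seq <= limit]
    seq = seq * (nodes // 35)
    nodes = nodes - (r + 30)
    handle(r)
    seq = 33
    return nodes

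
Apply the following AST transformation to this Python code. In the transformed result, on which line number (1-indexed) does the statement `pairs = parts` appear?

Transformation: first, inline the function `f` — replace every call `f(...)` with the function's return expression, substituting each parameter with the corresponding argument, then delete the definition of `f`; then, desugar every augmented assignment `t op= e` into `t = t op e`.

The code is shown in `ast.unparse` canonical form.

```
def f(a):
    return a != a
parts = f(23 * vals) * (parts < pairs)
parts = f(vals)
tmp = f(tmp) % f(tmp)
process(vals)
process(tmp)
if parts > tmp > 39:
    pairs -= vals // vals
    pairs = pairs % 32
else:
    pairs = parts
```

Transformed code:
parts = (23 * vals != 23 * vals) * (parts < pairs)
parts = vals != vals
tmp = (tmp != tmp) % (tmp != tmp)
process(vals)
process(tmp)
if parts > tmp > 39:
    pairs = pairs - vals // vals
    pairs = pairs % 32
else:
    pairs = parts

10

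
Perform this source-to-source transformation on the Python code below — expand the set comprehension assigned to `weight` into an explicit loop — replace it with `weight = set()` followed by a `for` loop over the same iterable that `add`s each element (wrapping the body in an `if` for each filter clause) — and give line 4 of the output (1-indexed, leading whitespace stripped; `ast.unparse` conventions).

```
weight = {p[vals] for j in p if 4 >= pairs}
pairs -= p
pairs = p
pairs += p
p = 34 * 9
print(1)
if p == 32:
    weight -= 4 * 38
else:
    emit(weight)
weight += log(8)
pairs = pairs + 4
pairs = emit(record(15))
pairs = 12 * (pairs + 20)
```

weight.add(p[vals])

Transformed code:
weight = set()
for j in p:
    if 4 >= pairs:
        weight.add(p[vals])
pairs -= p
pairs = p
pairs += p
p = 34 * 9
print(1)
if p == 32:
    weight -= 4 * 38
else:
    emit(weight)
weight += log(8)
pairs = pairs + 4
pairs = emit(record(15))
pairs = 12 * (pairs + 20)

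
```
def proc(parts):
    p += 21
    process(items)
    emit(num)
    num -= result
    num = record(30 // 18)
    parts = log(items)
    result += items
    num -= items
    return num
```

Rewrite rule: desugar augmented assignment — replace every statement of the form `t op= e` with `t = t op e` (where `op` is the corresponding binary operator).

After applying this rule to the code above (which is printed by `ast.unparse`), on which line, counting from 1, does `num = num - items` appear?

9

Transformed code:
def proc(parts):
    p = p + 21
    process(items)
    emit(num)
    num = num - result
    num = record(30 // 18)
    parts = log(items)
    result = result + items
    num = num - items
    return num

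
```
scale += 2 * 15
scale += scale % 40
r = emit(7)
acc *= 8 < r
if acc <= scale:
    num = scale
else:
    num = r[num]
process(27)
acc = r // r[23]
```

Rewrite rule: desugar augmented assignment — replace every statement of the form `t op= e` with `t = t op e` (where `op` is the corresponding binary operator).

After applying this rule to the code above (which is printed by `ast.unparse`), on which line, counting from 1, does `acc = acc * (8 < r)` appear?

Transformed code:
scale = scale + 2 * 15
scale = scale + scale % 40
r = emit(7)
acc = acc * (8 < r)
if acc <= scale:
    num = scale
else:
    num = r[num]
process(27)
acc = r // r[23]

4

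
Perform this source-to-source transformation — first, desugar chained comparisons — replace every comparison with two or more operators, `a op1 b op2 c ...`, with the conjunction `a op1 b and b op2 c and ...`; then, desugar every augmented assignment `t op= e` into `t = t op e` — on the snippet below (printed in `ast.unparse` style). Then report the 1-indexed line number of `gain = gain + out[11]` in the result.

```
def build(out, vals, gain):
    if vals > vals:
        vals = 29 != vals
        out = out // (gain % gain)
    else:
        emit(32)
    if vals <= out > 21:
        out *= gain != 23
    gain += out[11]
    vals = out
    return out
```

9

Transformed code:
def build(out, vals, gain):
    if vals > vals:
        vals = 29 != vals
        out = out // (gain % gain)
    else:
        emit(32)
    if vals <= out and out > 21:
        out = out * (gain != 23)
    gain = gain + out[11]
    vals = out
    return out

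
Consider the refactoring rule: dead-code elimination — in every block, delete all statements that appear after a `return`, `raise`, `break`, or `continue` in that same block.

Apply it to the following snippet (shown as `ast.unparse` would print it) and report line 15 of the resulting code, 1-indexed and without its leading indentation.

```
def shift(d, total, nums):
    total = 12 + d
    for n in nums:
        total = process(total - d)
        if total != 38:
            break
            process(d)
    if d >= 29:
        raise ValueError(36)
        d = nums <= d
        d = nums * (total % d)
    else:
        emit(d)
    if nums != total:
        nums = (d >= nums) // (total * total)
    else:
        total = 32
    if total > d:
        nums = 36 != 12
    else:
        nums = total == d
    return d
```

if total > d:

Transformed code:
def shift(d, total, nums):
    total = 12 + d
    for n in nums:
        total = process(total - d)
        if total != 38:
            break
    if d >= 29:
        raise ValueError(36)
    else:
        emit(d)
    if nums != total:
        nums = (d >= nums) // (total * total)
    else:
        total = 32
    if total > d:
        nums = 36 != 12
    else:
        nums = total == d
    return d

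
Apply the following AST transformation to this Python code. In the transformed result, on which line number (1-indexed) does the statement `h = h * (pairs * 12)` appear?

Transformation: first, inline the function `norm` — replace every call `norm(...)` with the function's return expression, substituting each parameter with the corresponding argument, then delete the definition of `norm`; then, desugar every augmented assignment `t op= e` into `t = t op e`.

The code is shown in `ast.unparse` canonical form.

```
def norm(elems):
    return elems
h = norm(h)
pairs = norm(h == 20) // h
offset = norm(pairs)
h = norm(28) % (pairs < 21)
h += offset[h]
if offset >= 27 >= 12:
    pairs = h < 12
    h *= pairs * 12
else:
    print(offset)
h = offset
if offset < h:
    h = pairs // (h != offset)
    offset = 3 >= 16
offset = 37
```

8

Transformed code:
h = h
pairs = (h == 20) // h
offset = pairs
h = 28 % (pairs < 21)
h = h + offset[h]
if offset >= 27 >= 12:
    pairs = h < 12
    h = h * (pairs * 12)
else:
    print(offset)
h = offset
if offset < h:
    h = pairs // (h != offset)
    offset = 3 >= 16
offset = 37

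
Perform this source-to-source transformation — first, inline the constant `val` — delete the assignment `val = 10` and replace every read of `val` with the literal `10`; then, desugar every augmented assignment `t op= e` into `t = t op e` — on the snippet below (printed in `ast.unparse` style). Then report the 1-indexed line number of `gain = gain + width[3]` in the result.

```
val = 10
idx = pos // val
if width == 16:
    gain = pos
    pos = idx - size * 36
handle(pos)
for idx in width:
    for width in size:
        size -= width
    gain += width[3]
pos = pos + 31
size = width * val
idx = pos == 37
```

9

Transformed code:
idx = pos // 10
if width == 16:
    gain = pos
    pos = idx - size * 36
handle(pos)
for idx in width:
    for width in size:
        size = size - width
    gain = gain + width[3]
pos = pos + 31
size = width * 10
idx = pos == 37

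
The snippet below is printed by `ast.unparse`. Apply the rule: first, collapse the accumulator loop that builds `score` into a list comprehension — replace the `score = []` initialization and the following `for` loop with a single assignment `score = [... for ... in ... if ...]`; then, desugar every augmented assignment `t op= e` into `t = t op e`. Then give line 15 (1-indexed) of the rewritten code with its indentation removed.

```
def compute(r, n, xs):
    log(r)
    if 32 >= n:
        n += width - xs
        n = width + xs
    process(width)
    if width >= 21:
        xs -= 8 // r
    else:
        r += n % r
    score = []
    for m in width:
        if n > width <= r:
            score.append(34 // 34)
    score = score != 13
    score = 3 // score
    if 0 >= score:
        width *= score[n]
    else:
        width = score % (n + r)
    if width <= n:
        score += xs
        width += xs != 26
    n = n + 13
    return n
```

width = width * score[n]

Transformed code:
def compute(r, n, xs):
    log(r)
    if 32 >= n:
        n = n + (width - xs)
        n = width + xs
    process(width)
    if width >= 21:
        xs = xs - 8 // r
    else:
        r = r + n % r
    score = [34 // 34 for m in width if n > width <= r]
    score = score != 13
    score = 3 // score
    if 0 >= score:
        width = width * score[n]
    else:
        width = score % (n + r)
    if width <= n:
        score = score + xs
        width = width + (xs != 26)
    n = n + 13
    return n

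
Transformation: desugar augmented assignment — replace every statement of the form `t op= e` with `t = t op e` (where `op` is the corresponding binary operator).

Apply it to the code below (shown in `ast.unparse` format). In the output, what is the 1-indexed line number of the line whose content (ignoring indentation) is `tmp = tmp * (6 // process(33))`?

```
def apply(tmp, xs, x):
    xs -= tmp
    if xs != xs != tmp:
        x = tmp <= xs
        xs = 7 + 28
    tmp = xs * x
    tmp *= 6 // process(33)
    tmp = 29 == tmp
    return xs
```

Transformed code:
def apply(tmp, xs, x):
    xs = xs - tmp
    if xs != xs != tmp:
        x = tmp <= xs
        xs = 7 + 28
    tmp = xs * x
    tmp = tmp * (6 // process(33))
    tmp = 29 == tmp
    return xs

7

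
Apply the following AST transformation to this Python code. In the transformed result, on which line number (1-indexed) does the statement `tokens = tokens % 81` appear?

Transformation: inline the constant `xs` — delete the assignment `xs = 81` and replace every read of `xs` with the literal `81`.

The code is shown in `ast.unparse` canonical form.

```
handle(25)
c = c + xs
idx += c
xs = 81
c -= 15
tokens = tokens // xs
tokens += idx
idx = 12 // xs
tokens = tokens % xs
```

Transformed code:
handle(25)
c = c + 81
idx += c
c -= 15
tokens = tokens // 81
tokens += idx
idx = 12 // 81
tokens = tokens % 81

8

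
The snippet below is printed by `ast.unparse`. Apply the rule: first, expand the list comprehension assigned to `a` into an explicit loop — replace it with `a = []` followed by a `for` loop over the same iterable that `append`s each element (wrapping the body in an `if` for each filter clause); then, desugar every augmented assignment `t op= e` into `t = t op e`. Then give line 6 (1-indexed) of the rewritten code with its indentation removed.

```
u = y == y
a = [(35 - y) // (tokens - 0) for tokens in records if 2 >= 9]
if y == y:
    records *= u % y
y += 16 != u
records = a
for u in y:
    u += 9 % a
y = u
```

if y == y:

Transformed code:
u = y == y
a = []
for tokens in records:
    if 2 >= 9:
        a.append((35 - y) // (tokens - 0))
if y == y:
    records = records * (u % y)
y = y + (16 != u)
records = a
for u in y:
    u = u + 9 % a
y = u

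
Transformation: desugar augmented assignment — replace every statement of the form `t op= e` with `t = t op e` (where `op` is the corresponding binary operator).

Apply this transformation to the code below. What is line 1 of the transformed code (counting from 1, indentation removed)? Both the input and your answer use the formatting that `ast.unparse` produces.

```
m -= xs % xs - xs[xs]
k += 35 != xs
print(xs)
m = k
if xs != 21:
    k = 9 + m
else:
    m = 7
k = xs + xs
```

m = m - (xs % xs - xs[xs])

Transformed code:
m = m - (xs % xs - xs[xs])
k = k + (35 != xs)
print(xs)
m = k
if xs != 21:
    k = 9 + m
else:
    m = 7
k = xs + xs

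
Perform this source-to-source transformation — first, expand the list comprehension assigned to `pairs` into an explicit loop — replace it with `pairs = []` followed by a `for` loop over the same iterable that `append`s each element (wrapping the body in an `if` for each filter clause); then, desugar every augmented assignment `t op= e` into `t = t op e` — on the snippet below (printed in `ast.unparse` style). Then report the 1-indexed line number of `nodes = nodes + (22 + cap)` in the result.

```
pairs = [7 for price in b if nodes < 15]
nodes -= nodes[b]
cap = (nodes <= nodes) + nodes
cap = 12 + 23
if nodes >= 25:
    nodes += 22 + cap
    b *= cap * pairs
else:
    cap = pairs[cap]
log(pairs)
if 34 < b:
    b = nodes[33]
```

9

Transformed code:
pairs = []
for price in b:
    if nodes < 15:
        pairs.append(7)
nodes = nodes - nodes[b]
cap = (nodes <= nodes) + nodes
cap = 12 + 23
if nodes >= 25:
    nodes = nodes + (22 + cap)
    b = b * (cap * pairs)
else:
    cap = pairs[cap]
log(pairs)
if 34 < b:
    b = nodes[33]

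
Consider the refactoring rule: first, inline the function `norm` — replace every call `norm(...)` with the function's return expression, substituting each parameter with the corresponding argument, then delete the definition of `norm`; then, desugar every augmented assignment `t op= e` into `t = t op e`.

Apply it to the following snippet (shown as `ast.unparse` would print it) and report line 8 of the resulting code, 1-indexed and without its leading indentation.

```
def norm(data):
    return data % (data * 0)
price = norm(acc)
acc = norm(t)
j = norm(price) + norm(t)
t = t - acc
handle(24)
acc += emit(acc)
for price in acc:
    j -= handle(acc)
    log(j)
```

Transformed code:
price = acc % (acc * 0)
acc = t % (t * 0)
j = price % (price * 0) + t % (t * 0)
t = t - acc
handle(24)
acc = acc + emit(acc)
for price in acc:
    j = j - handle(acc)
    log(j)

j = j - handle(acc)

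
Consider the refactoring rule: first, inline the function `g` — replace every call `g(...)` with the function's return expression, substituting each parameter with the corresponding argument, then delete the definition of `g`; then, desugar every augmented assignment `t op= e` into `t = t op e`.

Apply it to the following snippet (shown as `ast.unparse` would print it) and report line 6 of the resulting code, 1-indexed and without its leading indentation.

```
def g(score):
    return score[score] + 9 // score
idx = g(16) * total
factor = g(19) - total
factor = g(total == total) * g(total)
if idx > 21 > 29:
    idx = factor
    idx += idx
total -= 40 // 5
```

Transformed code:
idx = (16[16] + 9 // 16) * total
factor = 19[19] + 9 // 19 - total
factor = ((total == total)[total == total] + 9 // (total == total)) * (total[total] + 9 // total)
if idx > 21 > 29:
    idx = factor
    idx = idx + idx
total = total - 40 // 5

idx = idx + idx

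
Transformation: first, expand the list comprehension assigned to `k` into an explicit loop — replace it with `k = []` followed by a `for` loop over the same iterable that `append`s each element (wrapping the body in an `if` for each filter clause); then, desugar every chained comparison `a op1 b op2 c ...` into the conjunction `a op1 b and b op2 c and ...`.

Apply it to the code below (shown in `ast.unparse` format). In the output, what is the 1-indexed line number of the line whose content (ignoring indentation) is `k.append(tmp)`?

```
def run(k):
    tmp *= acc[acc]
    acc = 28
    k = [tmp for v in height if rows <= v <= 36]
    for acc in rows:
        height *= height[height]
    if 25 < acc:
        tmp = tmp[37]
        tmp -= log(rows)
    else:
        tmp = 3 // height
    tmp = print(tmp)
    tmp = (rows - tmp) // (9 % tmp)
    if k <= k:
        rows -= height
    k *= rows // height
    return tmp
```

7

Transformed code:
def run(k):
    tmp *= acc[acc]
    acc = 28
    k = []
    for v in height:
        if rows <= v and v <= 36:
            k.append(tmp)
    for acc in rows:
        height *= height[height]
    if 25 < acc:
        tmp = tmp[37]
        tmp -= log(rows)
    else:
        tmp = 3 // height
    tmp = print(tmp)
    tmp = (rows - tmp) // (9 % tmp)
    if k <= k:
        rows -= height
    k *= rows // height
    return tmp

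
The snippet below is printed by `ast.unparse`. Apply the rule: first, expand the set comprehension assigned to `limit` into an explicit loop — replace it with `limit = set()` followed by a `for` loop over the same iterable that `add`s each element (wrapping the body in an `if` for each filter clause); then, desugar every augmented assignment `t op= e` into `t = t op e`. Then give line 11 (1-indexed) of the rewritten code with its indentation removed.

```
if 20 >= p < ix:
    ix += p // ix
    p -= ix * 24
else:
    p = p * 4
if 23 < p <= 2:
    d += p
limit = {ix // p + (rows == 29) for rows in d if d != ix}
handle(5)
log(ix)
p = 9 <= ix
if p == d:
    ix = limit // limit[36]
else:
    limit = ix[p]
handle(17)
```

Transformed code:
if 20 >= p < ix:
    ix = ix + p // ix
    p = p - ix * 24
else:
    p = p * 4
if 23 < p <= 2:
    d = d + p
limit = set()
for rows in d:
    if d != ix:
        limit.add(ix // p + (rows == 29))
handle(5)
log(ix)
p = 9 <= ix
if p == d:
    ix = limit // limit[36]
else:
    limit = ix[p]
handle(17)

limit.add(ix // p + (rows == 29))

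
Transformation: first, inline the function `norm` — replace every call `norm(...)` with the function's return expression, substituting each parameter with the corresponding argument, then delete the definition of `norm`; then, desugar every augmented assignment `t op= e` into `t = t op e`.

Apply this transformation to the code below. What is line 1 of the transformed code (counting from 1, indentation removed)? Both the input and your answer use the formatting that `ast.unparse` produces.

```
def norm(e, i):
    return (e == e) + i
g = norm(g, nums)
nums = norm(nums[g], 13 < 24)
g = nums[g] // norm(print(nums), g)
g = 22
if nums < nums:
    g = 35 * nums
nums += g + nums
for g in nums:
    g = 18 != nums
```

g = (g == g) + nums

Transformed code:
g = (g == g) + nums
nums = (nums[g] == nums[g]) + (13 < 24)
g = nums[g] // ((print(nums) == print(nums)) + g)
g = 22
if nums < nums:
    g = 35 * nums
nums = nums + (g + nums)
for g in nums:
    g = 18 != nums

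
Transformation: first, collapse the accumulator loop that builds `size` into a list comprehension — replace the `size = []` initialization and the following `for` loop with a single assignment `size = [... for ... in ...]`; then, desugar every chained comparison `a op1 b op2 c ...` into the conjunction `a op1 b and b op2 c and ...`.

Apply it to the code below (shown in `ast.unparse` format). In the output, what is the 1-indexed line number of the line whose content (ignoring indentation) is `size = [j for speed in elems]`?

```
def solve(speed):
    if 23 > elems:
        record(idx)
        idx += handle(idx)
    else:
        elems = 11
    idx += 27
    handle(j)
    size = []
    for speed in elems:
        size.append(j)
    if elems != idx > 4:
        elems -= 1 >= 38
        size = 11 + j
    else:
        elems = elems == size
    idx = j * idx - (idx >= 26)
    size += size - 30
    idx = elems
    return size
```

9

Transformed code:
def solve(speed):
    if 23 > elems:
        record(idx)
        idx += handle(idx)
    else:
        elems = 11
    idx += 27
    handle(j)
    size = [j for speed in elems]
    if elems != idx and idx > 4:
        elems -= 1 >= 38
        size = 11 + j
    else:
        elems = elems == size
    idx = j * idx - (idx >= 26)
    size += size - 30
    idx = elems
    return size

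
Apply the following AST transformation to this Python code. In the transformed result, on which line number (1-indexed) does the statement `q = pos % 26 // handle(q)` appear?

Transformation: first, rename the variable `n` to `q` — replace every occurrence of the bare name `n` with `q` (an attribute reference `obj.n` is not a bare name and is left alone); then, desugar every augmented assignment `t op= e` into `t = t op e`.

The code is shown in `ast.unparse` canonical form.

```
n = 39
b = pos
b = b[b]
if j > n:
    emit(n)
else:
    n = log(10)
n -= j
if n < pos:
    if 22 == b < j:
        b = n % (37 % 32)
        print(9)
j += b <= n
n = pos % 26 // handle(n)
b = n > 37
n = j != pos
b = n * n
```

Transformed code:
q = 39
b = pos
b = b[b]
if j > q:
    emit(q)
else:
    q = log(10)
q = q - j
if q < pos:
    if 22 == b < j:
        b = q % (37 % 32)
        print(9)
j = j + (b <= q)
q = pos % 26 // handle(q)
b = q > 37
q = j != pos
b = q * q

14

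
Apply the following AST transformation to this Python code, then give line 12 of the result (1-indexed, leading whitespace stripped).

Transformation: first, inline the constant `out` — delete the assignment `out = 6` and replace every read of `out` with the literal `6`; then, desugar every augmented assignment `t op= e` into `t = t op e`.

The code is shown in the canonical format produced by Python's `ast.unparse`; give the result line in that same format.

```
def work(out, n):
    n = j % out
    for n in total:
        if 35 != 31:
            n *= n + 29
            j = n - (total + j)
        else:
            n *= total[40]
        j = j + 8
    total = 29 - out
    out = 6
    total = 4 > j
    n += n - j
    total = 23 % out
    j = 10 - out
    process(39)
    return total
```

Transformed code:
def work(out, n):
    n = j % 6
    for n in total:
        if 35 != 31:
            n = n * (n + 29)
            j = n - (total + j)
        else:
            n = n * total[40]
        j = j + 8
    total = 29 - 6
    total = 4 > j
    n = n + (n - j)
    total = 23 % 6
    j = 10 - 6
    process(39)
    return total

n = n + (n - j)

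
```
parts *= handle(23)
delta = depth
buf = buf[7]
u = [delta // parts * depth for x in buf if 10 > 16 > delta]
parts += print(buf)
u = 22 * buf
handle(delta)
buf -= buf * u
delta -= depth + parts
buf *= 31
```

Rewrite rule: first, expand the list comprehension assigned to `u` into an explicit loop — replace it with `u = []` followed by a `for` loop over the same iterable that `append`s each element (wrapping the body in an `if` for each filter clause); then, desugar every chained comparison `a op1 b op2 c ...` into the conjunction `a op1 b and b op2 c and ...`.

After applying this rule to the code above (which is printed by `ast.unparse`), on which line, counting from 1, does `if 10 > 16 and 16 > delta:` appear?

Transformed code:
parts *= handle(23)
delta = depth
buf = buf[7]
u = []
for x in buf:
    if 10 > 16 and 16 > delta:
        u.append(delta // parts * depth)
parts += print(buf)
u = 22 * buf
handle(delta)
buf -= buf * u
delta -= depth + parts
buf *= 31

6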